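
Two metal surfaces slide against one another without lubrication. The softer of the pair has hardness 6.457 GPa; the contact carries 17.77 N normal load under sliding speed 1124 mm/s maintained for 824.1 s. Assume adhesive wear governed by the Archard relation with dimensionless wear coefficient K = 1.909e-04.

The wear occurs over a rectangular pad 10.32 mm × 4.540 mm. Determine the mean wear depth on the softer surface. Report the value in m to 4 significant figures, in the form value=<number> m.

Intermediate values appear rounded — every step runs at full float precision, and rounded once at the end to four significant figures.
Convert: Sliding speed v = 1124 mm/s = 1.124 m/s. Distance covered L = v·t = 1.124 m/s × 824.1 s = 926.3 m.
Convert: Hardness H = 6.457 GPa = 6.457e+09 Pa.
Convert: Pad sides 10.32 mm × 4.540 mm = 0.01032 m × 0.004540 m. Contact area A = 0.01032 m × 0.004540 m = 4.685e-05 m².
In SI base units: W = 17.77 N, H = 6.457e+09 Pa, K = 1.909e-04.
Archard relation: V = K·W·L/H = 1.909e-04 · 17.77 · 926.3 / 6.457e+09 = 4.866e-10 m³.
Mean depth h = V/A = 4.866e-10 / 4.685e-05 = 1.039e-05 m.

value=1.039e-05 m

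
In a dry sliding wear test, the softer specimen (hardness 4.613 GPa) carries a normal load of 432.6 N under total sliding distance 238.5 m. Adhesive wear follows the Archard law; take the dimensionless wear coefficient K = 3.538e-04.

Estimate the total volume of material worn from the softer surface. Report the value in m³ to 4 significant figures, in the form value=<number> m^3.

value=7.913e-09 m^3

The computation keeps full float precision. The intermediates appear rounded — a lone final rounding, at 4 significant digits.
Convert: Hardness H = 4.613 GPa = 4.613e+09 Pa.
Expressed in SI base units: W = 432.6 N, H = 4.613e+09 Pa, K = 3.538e-04.
Worn volume V = K·W·L/H = 3.538e-04 · 432.6 · 238.5 / 4.613e+09 = 7.913e-09 m³.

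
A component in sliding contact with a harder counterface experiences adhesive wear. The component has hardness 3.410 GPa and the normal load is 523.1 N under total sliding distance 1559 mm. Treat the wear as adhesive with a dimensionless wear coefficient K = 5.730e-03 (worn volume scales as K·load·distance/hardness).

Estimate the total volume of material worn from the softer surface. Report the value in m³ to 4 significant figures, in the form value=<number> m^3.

The algebra keeps full float precision — the intermediates appear rounded, and a lone final rounding: 4 significant digits.
Distance covered L = 1559 mm = 1.559 m.
Hardness H = 3.410 GPa = 3.410e+09 Pa.
In SI base units, W = 523.1 N, H = 3.410e+09 Pa, K = 5.730e-03.
The Archard volume V = K·W·L/H = 5.730e-03 · 523.1 · 1.559 / 3.410e+09 = 1.370e-09 m³.

value=1.370e-09 m^3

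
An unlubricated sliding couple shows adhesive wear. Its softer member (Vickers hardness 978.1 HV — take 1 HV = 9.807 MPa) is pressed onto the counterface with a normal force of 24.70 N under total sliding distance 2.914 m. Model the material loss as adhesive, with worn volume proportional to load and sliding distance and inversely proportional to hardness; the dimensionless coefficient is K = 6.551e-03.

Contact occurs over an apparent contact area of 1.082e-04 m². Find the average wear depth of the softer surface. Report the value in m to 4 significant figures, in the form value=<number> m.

value=4.543e-07 m

Intermediate values are shown rounded — the computation keeps full precision. Rounded just once: 4 significant figures.
Hardness H = 978.1 HV × 9.807 MPa/HV = 9592 MPa = 9.592e+09 Pa.
Restated in SI base units: W = 24.70 N, H = 9.592e+09 Pa, K = 6.551e-03.
By Archard's law, V = K·W·L/H = 6.551e-03 · 24.70 · 2.914 / 9.592e+09 = 4.916e-11 m³.
Wear depth h = V/A = 4.916e-11 / 1.082e-04 = 4.543e-07 m.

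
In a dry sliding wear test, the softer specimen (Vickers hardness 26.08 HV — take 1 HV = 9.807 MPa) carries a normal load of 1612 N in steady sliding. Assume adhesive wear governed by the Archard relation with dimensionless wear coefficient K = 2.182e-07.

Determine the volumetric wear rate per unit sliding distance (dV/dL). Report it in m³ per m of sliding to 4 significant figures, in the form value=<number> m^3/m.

The algebra maintains exact precision — intermediates appear rounded. Rounded just once, at 4 significant digits.
Convert: Hardness H = 26.08 HV × 9.807 MPa/HV = 255.8 MPa = 2.558e+08 Pa.
As SI base values: W = 1612 N, H = 2.558e+08 Pa, K = 2.182e-07.
Sliding wear rate dV/dL = K·W/H (no L dependence): 2.182e-07 · 1612 / 2.558e+08 = 1.375e-12 m³/m.

value=1.375e-12 m^3/m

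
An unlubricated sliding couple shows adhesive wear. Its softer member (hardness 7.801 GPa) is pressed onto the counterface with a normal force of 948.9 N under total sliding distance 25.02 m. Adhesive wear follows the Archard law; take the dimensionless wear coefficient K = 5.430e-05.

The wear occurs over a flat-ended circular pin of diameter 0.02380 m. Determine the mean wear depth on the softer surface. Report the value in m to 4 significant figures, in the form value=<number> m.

value=3.715e-07 m

The computation keeps full float precision; intermediates appear rounded, and rounded just once: 4 significant digits.
Hardness H = 7.801 GPa = 7.801e+09 Pa.
Contact area A = π·d²/4 = π·(0.02380 m)²/4 = 4.449e-04 m².
Expressed in SI base units: W = 948.9 N, H = 7.801e+09 Pa, K = 5.430e-05.
Wear volume V = K·W·L/H = 5.430e-05 · 948.9 · 25.02 / 7.801e+09 = 1.653e-10 m³.
Average depth h = V/A = 1.653e-10 / 4.449e-04 = 3.715e-07 m.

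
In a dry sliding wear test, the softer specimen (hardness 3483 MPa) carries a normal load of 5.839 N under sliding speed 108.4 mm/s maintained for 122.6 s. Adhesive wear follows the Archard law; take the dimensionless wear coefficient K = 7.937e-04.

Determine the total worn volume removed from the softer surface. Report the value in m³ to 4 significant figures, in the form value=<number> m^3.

Every step holds exact precision — intermediate values appear rounded. Rounded once at the end: four significant digits.
Sliding speed v = 108.4 mm/s = 0.1084 m/s. Sliding distance L = v·t = 0.1084 m/s × 122.6 s = 13.29 m.
Hardness H = 3483 MPa = 3.483e+09 Pa.
In SI base units, W = 5.839 N, H = 3.483e+09 Pa, K = 7.937e-04.
Archard relation: V = K·W·L/H = 7.937e-04 · 5.839 · 13.29 / 3.483e+09 = 1.768e-11 m³.

value=1.768e-11 m^3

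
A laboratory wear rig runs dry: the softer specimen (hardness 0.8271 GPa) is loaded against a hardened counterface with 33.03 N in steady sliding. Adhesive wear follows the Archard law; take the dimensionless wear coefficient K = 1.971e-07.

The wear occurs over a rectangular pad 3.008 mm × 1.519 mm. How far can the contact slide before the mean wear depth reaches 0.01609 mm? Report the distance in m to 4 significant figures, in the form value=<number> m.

The algebra carries full float precision. The intermediates are printed rounded; one last rounding, at four significant digits.
Hardness H = 0.8271 GPa = 8.271e+08 Pa.
Pad sides 3.008 mm × 1.519 mm = 0.003008 m × 0.001519 m. Contact area A = 0.003008 m × 0.001519 m = 4.569e-06 m².
Depth limit h_lim = 0.01609 mm = 1.609e-05 m.
In SI base units, W = 33.03 N, H = 8.271e+08 Pa, K = 1.971e-07.
Permissible volume V_lim = h_lim·A = 1.609e-05 · 4.569e-06 = 7.352e-11 m³.
Sliding life L = V_lim·H/(K·W) = 7.352e-11 · 8.271e+08 / (1.971e-07 · 33.03) = 9340 m.

value=9340 m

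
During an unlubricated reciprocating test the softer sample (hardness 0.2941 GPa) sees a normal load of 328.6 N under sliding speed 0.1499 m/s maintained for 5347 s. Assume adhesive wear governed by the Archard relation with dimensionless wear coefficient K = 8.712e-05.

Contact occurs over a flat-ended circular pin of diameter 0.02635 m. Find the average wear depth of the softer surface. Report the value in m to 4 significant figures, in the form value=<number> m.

Each operation carries exact precision. Intermediate values appear rounded. Rounded just once, at 4 significant figures.
Total distance L = v·t = 0.1499 m/s × 5347 s = 801.5 m.
Hardness H = 0.2941 GPa = 2.941e+08 Pa.
Contact area A = π·d²/4 = π·(0.02635 m)²/4 = 5.453e-04 m².
Expressed in SI base units: W = 328.6 N, H = 2.941e+08 Pa, K = 8.712e-05.
Wear volume V = K·W·L/H = 8.712e-05 · 328.6 · 801.5 / 2.941e+08 = 7.802e-08 m³.
Depth h = V/A = 7.802e-08 / 5.453e-04 = 1.431e-04 m.

value=1.431e-04 m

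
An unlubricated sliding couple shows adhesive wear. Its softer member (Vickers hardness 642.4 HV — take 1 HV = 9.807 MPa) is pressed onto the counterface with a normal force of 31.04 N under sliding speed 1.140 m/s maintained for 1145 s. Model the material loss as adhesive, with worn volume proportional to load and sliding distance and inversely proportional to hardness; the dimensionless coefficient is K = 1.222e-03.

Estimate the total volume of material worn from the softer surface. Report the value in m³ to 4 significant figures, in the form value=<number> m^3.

value=7.859e-09 m^3

Each operation carries full float precision — the intermediates are shown rounded. Rounded once at the end: 4 significant digits.
Convert: Path length L = v·t = 1.140 m/s × 1145 s = 1305 m.
Convert: Hardness H = 642.4 HV × 9.807 MPa/HV = 6300 MPa = 6.300e+09 Pa.
Collected in SI base units: W = 31.04 N, H = 6.300e+09 Pa, K = 1.222e-03.
The Archard volume V = K·W·L/H = 1.222e-03 · 31.04 · 1305 / 6.300e+09 = 7.859e-09 m³.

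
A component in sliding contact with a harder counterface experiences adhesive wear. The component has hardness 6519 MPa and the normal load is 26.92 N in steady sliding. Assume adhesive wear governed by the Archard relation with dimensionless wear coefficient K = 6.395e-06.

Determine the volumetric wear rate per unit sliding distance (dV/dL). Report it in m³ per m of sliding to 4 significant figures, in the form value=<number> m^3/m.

value=2.641e-14 m^3/m

Each operation holds full precision; the intermediates are printed rounded, and rounded once at the end to 4 significant digits.
Convert: Hardness H = 6519 MPa = 6.519e+09 Pa.
In SI base units, W = 26.92 N, H = 6.519e+09 Pa, K = 6.395e-06.
The wear rate dV/dL = K·W/H — distance-free: 6.395e-06 · 26.92 / 6.519e+09 = 2.641e-14 m³/m.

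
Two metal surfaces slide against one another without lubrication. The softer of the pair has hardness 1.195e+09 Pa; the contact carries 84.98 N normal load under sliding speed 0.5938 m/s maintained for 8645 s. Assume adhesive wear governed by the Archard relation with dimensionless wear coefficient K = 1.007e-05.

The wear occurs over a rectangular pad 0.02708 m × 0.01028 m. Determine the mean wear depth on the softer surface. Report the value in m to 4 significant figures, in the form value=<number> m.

Intermediate values are shown rounded. Each operation runs at full precision — rounded just once: four significant figures.
Sliding distance L = v·t = 0.5938 m/s × 8645 s = 5133 m.
Contact area A = 0.02708 m × 0.01028 m = 2.784e-04 m².
Restated in SI base units: W = 84.98 N, H = 1.195e+09 Pa, K = 1.007e-05.
Archard relation: V = K·W·L/H = 1.007e-05 · 84.98 · 5133 / 1.195e+09 = 3.676e-09 m³.
Depth of wear h = V/A = 3.676e-09 / 2.784e-04 = 1.321e-05 m.

value=1.321e-05 m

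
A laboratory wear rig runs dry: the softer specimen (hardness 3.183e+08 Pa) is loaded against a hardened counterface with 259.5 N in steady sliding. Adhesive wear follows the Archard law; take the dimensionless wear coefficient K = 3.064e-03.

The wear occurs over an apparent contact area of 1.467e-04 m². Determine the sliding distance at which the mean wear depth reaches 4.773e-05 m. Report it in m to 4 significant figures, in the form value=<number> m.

The intermediates are displayed rounded. All working math maintains full float precision — one last rounding to four significant digits.
SI base units throughout: W = 259.5 N, H = 3.183e+08 Pa, K = 3.064e-03.
Volume at the limit: V_lim = h_lim·A = 4.773e-05 · 1.467e-04 = 7.002e-09 m³.
Life L = V_lim·H/(K·W) = 7.002e-09 · 3.183e+08 / (3.064e-03 · 259.5) = 2.803 m.

value=2.803 m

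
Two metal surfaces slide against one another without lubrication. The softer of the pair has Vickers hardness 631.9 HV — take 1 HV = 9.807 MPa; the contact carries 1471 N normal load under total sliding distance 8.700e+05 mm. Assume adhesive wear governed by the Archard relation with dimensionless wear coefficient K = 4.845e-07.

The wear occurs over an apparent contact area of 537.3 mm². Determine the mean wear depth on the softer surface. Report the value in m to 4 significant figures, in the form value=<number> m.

value=1.862e-07 m

The computation carries full precision — printed values are rounded. Rounded once at the end to 4 significant digits.
Convert: Total distance L = 8.700e+05 mm = 870.0 m.
Convert: Hardness H = 631.9 HV × 9.807 MPa/HV = 6197 MPa = 6.197e+09 Pa.
Convert: Contact area A = 537.3 mm² = 5.373e-04 m².
SI base units throughout: W = 1471 N, H = 6.197e+09 Pa, K = 4.845e-07.
By Archard's law, V = K·W·L/H = 4.845e-07 · 1471 · 870.0 / 6.197e+09 = 1.001e-10 m³.
Depth of wear h = V/A = 1.001e-10 / 5.373e-04 = 1.862e-07 m.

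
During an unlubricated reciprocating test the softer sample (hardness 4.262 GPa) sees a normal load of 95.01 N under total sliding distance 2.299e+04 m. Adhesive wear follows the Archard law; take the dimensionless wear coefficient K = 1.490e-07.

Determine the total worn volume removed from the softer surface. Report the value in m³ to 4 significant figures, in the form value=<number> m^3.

The intermediates appear rounded — the algebra runs at full precision; rounded just once to four significant digits.
Hardness H = 4.262 GPa = 4.262e+09 Pa.
Restated in SI base units: W = 95.01 N, H = 4.262e+09 Pa, K = 1.490e-07.
Worn volume V = K·W·L/H = 1.490e-07 · 95.01 · 2.299e+04 / 4.262e+09 = 7.636e-11 m³.

value=7.636e-11 m^3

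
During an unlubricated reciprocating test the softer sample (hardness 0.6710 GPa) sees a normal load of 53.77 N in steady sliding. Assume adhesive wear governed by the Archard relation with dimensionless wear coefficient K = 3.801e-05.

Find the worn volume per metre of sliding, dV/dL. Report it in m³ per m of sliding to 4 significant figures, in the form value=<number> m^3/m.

The intermediates are displayed rounded, and each operation maintains exact precision; one last rounding: 4 significant digits.
Convert: Hardness H = 0.6710 GPa = 6.710e+08 Pa.
In SI base units: W = 53.77 N, H = 6.710e+08 Pa, K = 3.801e-05.
Volumetric rate dV/dL = K·W/H (no L dependence): 3.801e-05 · 53.77 / 6.710e+08 = 3.046e-12 m³/m.

value=3.046e-12 m^3/m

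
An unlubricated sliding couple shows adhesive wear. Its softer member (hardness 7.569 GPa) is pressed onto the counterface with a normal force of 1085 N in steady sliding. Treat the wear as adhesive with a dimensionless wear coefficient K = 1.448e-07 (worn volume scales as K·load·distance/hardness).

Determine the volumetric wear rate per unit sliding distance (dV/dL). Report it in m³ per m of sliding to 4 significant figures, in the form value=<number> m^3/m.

value=2.076e-14 m^3/m

All working math keeps full float precision. Intermediates are shown rounded — one final rounding, at four significant digits.
Convert: Hardness H = 7.569 GPa = 7.569e+09 Pa.
Working in SI base units: W = 1085 N, H = 7.569e+09 Pa, K = 1.448e-07.
Sliding wear rate dV/dL = K·W/H, so: 1.448e-07 · 1085 / 7.569e+09 = 2.076e-14 m³/m.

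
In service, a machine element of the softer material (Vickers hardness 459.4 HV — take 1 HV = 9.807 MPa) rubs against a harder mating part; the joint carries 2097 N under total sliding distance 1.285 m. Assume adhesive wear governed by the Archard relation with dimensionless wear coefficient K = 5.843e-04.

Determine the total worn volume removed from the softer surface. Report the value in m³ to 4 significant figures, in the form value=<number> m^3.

value=3.495e-10 m^3

The algebra keeps full precision — intermediate values are displayed rounded. Rounded just once to 4 significant figures.
Convert: Hardness H = 459.4 HV × 9.807 MPa/HV = 4505 MPa = 4.505e+09 Pa.
Working in SI base units: W = 2097 N, H = 4.505e+09 Pa, K = 5.843e-04.
Apply Archard: V = K·W·L/H = 5.843e-04 · 2097 · 1.285 / 4.505e+09 = 3.495e-10 m³.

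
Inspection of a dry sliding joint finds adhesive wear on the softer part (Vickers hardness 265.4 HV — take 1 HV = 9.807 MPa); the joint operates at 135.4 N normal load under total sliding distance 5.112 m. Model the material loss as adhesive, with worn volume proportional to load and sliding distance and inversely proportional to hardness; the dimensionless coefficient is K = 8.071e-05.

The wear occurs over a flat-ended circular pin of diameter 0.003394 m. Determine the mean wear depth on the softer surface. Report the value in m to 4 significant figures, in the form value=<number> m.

value=2.372e-06 m

Intermediates are displayed rounded. Each operation keeps exact precision, and rounded just once: 4 significant figures.
Hardness H = 265.4 HV × 9.807 MPa/HV = 2603 MPa = 2.603e+09 Pa.
Contact area A = π·d²/4 = π·(0.003394 m)²/4 = 9.047e-06 m².
As SI base values: W = 135.4 N, H = 2.603e+09 Pa, K = 8.071e-05.
Wear volume V = K·W·L/H = 8.071e-05 · 135.4 · 5.112 / 2.603e+09 = 2.146e-11 m³.
Depth h = V/A = 2.146e-11 / 9.047e-06 = 2.372e-06 m.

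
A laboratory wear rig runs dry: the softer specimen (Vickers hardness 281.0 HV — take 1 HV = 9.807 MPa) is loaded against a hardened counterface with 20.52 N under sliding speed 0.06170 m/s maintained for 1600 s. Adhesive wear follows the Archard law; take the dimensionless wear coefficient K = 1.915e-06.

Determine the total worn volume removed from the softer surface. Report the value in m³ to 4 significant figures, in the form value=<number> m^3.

value=1.408e-12 m^3

Every step keeps exact precision, and intermediate values are displayed rounded. Rounded once at the end, at four significant figures.
Convert: Sliding distance L = v·t = 0.06170 m/s × 1600 s = 98.72 m.
Convert: Hardness H = 281.0 HV × 9.807 MPa/HV = 2756 MPa = 2.756e+09 Pa.
Restated in SI base units: W = 20.52 N, H = 2.756e+09 Pa, K = 1.915e-06.
By Archard's law, V = K·W·L/H = 1.915e-06 · 20.52 · 98.72 / 2.756e+09 = 1.408e-12 m³.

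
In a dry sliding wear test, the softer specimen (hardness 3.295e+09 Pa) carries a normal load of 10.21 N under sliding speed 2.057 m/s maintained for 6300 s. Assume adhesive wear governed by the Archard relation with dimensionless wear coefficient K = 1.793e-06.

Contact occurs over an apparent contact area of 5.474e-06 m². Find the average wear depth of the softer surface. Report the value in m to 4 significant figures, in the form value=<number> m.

value=1.315e-05 m

Intermediate values are displayed rounded, and every step maintains exact precision — rounded just once: four significant figures.
Distance covered L = v·t = 2.057 m/s × 6300 s = 1.296e+04 m.
Expressed in SI base units: W = 10.21 N, H = 3.295e+09 Pa, K = 1.793e-06.
Volume removed: V = K·W·L/H = 1.793e-06 · 10.21 · 1.296e+04 / 3.295e+09 = 7.200e-11 m³.
Average depth h = V/A = 7.200e-11 / 5.474e-06 = 1.315e-05 m.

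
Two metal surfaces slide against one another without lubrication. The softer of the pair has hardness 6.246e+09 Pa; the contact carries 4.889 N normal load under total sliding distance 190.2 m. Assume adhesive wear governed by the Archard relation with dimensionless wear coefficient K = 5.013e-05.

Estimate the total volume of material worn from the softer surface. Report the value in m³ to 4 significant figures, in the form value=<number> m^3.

value=7.463e-12 m^3

The computation carries exact precision. The intermediates are displayed rounded, and one last rounding, at four significant digits.
Restated in SI base units: W = 4.889 N, H = 6.246e+09 Pa, K = 5.013e-05.
The Archard volume V = K·W·L/H = 5.013e-05 · 4.889 · 190.2 / 6.246e+09 = 7.463e-12 m³.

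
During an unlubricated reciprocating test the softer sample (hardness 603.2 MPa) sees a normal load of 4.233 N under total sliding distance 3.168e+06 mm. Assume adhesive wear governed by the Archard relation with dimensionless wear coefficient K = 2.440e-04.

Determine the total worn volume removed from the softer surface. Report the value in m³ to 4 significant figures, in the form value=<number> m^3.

value=5.425e-09 m^3

Printed values are rounded — all working math maintains exact precision — a single final rounding, at four significant figures.
Distance covered L = 3.168e+06 mm = 3168 m.
Hardness H = 603.2 MPa = 6.032e+08 Pa.
As SI base values: W = 4.233 N, H = 6.032e+08 Pa, K = 2.440e-04.
Archard relation: V = K·W·L/H = 2.440e-04 · 4.233 · 3168 / 6.032e+08 = 5.425e-09 m³.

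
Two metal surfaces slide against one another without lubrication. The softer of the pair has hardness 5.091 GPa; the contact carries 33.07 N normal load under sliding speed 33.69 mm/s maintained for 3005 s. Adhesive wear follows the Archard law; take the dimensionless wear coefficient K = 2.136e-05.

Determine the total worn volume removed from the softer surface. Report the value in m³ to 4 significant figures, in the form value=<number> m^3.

value=1.405e-11 m^3

Each operation keeps full float precision. Intermediates are displayed rounded, and a single final rounding, at 4 significant figures.
Sliding speed v = 33.69 mm/s = 0.03369 m/s. Sliding distance L = v·t = 0.03369 m/s × 3005 s = 101.2 m.
Hardness H = 5.091 GPa = 5.091e+09 Pa.
In SI base units: W = 33.07 N, H = 5.091e+09 Pa, K = 2.136e-05.
The Archard volume V = K·W·L/H = 2.136e-05 · 33.07 · 101.2 / 5.091e+09 = 1.405e-11 m³.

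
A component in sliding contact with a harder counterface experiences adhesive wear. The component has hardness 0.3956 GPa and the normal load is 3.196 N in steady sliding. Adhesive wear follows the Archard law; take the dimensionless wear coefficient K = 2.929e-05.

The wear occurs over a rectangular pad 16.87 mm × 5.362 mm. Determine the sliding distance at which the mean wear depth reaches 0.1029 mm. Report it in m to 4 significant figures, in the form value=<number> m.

value=3.934e+04 m

Intermediate values are printed rounded. Every step carries full float precision, and one final rounding to four significant digits.
Convert: Hardness H = 0.3956 GPa = 3.956e+08 Pa.
Convert: Pad sides 16.87 mm × 5.362 mm = 0.01687 m × 0.005362 m. Contact area A = 0.01687 m × 0.005362 m = 9.046e-05 m².
Convert: Depth limit h_lim = 0.1029 mm = 1.029e-04 m.
As SI base values: W = 3.196 N, H = 3.956e+08 Pa, K = 2.929e-05.
Limit volume V_lim = h_lim·A = 1.029e-04 · 9.046e-05 = 9.308e-09 m³.
Thus life L = V_lim·H/(K·W) = 9.308e-09 · 3.956e+08 / (2.929e-05 · 3.196) = 3.934e+04 m.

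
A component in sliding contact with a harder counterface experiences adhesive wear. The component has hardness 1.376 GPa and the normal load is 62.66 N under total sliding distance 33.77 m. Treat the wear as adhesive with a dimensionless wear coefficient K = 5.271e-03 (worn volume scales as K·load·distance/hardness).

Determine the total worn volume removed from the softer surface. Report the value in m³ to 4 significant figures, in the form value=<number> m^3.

The intermediates are printed rounded, and all arithmetic maintains exact precision, and one last rounding to four significant figures.
Hardness H = 1.376 GPa = 1.376e+09 Pa.
Collected in SI base units: W = 62.66 N, H = 1.376e+09 Pa, K = 5.271e-03.
Archard volume V = K·W·L/H = 5.271e-03 · 62.66 · 33.77 / 1.376e+09 = 8.106e-09 m³.

value=8.106e-09 m^3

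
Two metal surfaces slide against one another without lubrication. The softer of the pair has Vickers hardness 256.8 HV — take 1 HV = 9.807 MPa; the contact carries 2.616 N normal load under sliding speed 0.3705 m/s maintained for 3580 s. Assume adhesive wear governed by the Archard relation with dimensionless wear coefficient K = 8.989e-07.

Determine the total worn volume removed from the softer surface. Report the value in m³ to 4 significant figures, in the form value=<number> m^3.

Each operation holds exact precision; intermediate values are shown rounded. Rounded once at the end, at 4 significant figures.
Convert: Sliding distance L = v·t = 0.3705 m/s × 3580 s = 1326 m.
Convert: Hardness H = 256.8 HV × 9.807 MPa/HV = 2518 MPa = 2.518e+09 Pa.
Expressed in SI base units: W = 2.616 N, H = 2.518e+09 Pa, K = 8.989e-07.
Volume removed: V = K·W·L/H = 8.989e-07 · 2.616 · 1326 / 2.518e+09 = 1.238e-12 m³.

value=1.238e-12 m^3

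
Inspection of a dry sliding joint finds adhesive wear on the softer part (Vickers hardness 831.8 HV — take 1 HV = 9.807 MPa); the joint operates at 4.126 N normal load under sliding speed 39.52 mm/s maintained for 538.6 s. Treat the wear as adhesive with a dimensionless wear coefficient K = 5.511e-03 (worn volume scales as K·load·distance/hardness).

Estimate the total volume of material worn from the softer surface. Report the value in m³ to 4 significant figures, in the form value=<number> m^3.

value=5.933e-11 m^3

All arithmetic keeps full precision; intermediate values appear rounded — rounded once at the end: four significant digits.
Sliding speed v = 39.52 mm/s = 0.03952 m/s. Distance L = v·t = 0.03952 m/s × 538.6 s = 21.29 m.
Hardness H = 831.8 HV × 9.807 MPa/HV = 8157 MPa = 8.157e+09 Pa.
Restated in SI base units: W = 4.126 N, H = 8.157e+09 Pa, K = 5.511e-03.
Archard relation: V = K·W·L/H = 5.511e-03 · 4.126 · 21.29 / 8.157e+09 = 5.933e-11 m³.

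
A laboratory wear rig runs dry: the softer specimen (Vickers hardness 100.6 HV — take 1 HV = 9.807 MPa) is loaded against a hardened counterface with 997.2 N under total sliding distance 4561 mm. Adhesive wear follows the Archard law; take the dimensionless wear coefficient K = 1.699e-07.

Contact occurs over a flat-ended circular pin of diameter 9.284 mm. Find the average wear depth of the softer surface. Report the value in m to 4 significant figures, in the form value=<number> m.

value=1.157e-08 m

The intermediates are displayed rounded — the algebra keeps full float precision, and a lone final rounding: four significant figures.
Path length L = 4561 mm = 4.561 m.
Hardness H = 100.6 HV × 9.807 MPa/HV = 986.6 MPa = 9.866e+08 Pa.
Pin diameter d = 9.284 mm = 0.009284 m. Contact area A = π·d²/4 = π·(0.009284 m)²/4 = 6.770e-05 m².
SI base units throughout: W = 997.2 N, H = 9.866e+08 Pa, K = 1.699e-07.
Archard relation: V = K·W·L/H = 1.699e-07 · 997.2 · 4.561 / 9.866e+08 = 7.833e-13 m³.
Mean depth h = V/A = 7.833e-13 / 6.770e-05 = 1.157e-08 m.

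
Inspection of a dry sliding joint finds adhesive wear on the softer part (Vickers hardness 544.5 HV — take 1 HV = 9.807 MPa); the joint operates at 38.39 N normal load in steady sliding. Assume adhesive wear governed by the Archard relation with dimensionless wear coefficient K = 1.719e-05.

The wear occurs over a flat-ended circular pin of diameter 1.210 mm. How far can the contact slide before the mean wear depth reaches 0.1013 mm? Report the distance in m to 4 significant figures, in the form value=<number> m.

All arithmetic maintains full float precision — the intermediates appear rounded — one final rounding: four significant figures.
Hardness H = 544.5 HV × 9.807 MPa/HV = 5340 MPa = 5.340e+09 Pa.
Pin diameter d = 1.210 mm = 0.001210 m. Contact area A = π·d²/4 = π·(0.001210 m)²/4 = 1.150e-06 m².
Depth limit h_lim = 0.1013 mm = 1.013e-04 m.
SI base units throughout: W = 38.39 N, H = 5.340e+09 Pa, K = 1.719e-05.
Permissible volume V_lim = h_lim·A = 1.013e-04 · 1.150e-06 = 1.165e-10 m³.
So the life L = V_lim·H/(K·W) = 1.165e-10 · 5.340e+09 / (1.719e-05 · 38.39) = 942.6 m.

value=942.6 m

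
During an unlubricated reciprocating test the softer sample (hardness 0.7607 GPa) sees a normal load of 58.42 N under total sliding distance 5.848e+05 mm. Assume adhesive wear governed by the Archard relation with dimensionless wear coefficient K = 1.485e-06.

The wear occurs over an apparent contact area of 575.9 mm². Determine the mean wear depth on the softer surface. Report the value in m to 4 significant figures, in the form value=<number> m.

The algebra keeps full float precision. Intermediate values are printed rounded, and rounded once at the end, at 4 significant figures.
Convert: Total distance L = 5.848e+05 mm = 584.8 m.
Convert: Hardness H = 0.7607 GPa = 7.607e+08 Pa.
Convert: Contact area A = 575.9 mm² = 5.759e-04 m².
Collected in SI base units: W = 58.42 N, H = 7.607e+08 Pa, K = 1.485e-06.
Archard relation: V = K·W·L/H = 1.485e-06 · 58.42 · 584.8 / 7.607e+08 = 6.669e-11 m³.
Average depth h = V/A = 6.669e-11 / 5.759e-04 = 1.158e-07 m.

value=1.158e-07 m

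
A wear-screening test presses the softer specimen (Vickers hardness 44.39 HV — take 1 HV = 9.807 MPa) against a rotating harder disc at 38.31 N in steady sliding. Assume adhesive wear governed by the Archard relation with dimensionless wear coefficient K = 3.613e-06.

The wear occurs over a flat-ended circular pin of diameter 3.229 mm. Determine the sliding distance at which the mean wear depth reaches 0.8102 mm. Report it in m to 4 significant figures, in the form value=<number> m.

value=2.087e+04 m

The intermediates appear rounded; the computation maintains exact precision — a single final rounding, at 4 significant digits.
Hardness H = 44.39 HV × 9.807 MPa/HV = 435.3 MPa = 4.353e+08 Pa.
Pin diameter d = 3.229 mm = 0.003229 m. Contact area A = π·d²/4 = π·(0.003229 m)²/4 = 8.189e-06 m².
Depth limit h_lim = 0.8102 mm = 8.102e-04 m.
Expressed in SI base units: W = 38.31 N, H = 4.353e+08 Pa, K = 3.613e-06.
Volume at the limit: V_lim = h_lim·A = 8.102e-04 · 8.189e-06 = 6.635e-09 m³.
Inverting, life L = V_lim·H/(K·W) = 6.635e-09 · 4.353e+08 / (3.613e-06 · 38.31) = 2.087e+04 m.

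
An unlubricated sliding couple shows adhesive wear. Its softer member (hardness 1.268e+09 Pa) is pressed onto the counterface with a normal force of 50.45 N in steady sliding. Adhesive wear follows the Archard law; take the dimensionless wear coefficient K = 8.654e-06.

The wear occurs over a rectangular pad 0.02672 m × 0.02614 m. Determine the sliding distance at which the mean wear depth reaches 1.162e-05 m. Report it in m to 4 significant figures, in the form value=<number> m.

value=2.357e+04 m

Intermediates are shown rounded — each operation runs at full float precision; one last rounding: 4 significant digits.
Convert: Contact area A = 0.02672 m × 0.02614 m = 6.985e-04 m².
As SI base values: W = 50.45 N, H = 1.268e+09 Pa, K = 8.654e-06.
Volume at the limit: V_lim = h_lim·A = 1.162e-05 · 6.985e-04 = 8.116e-09 m³.
Inverting, life L = V_lim·H/(K·W) = 8.116e-09 · 1.268e+09 / (8.654e-06 · 50.45) = 2.357e+04 m.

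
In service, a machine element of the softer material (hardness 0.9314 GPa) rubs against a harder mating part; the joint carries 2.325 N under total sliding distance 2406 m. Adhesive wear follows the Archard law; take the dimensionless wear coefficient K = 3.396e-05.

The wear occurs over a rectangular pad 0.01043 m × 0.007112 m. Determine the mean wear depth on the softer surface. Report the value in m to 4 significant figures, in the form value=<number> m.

value=2.750e-06 m

Intermediate values are shown rounded, and all arithmetic keeps full precision; one last rounding: 4 significant digits.
Convert: Hardness H = 0.9314 GPa = 9.314e+08 Pa.
Convert: Contact area A = 0.01043 m × 0.007112 m = 7.418e-05 m².
Collected in SI base units: W = 2.325 N, H = 9.314e+08 Pa, K = 3.396e-05.
Worn volume V = K·W·L/H = 3.396e-05 · 2.325 · 2406 / 9.314e+08 = 2.040e-10 m³.
Mean depth h = V/A = 2.040e-10 / 7.418e-05 = 2.750e-06 m.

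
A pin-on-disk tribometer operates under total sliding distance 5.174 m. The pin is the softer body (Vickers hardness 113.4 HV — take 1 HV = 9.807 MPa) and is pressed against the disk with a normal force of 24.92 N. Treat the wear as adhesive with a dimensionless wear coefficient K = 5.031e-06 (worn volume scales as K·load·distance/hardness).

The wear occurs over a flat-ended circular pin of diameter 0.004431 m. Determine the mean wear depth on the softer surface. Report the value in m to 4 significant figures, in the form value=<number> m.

value=3.783e-08 m

Printed values are rounded — the algebra holds full precision, and a single final rounding, at 4 significant digits.
Hardness H = 113.4 HV × 9.807 MPa/HV = 1112 MPa = 1.112e+09 Pa.
Contact area A = π·d²/4 = π·(0.004431 m)²/4 = 1.542e-05 m².
In SI base units, W = 24.92 N, H = 1.112e+09 Pa, K = 5.031e-06.
Archard relation: V = K·W·L/H = 5.031e-06 · 24.92 · 5.174 / 1.112e+09 = 5.833e-13 m³.
Mean depth h = V/A = 5.833e-13 / 1.542e-05 = 3.783e-08 m.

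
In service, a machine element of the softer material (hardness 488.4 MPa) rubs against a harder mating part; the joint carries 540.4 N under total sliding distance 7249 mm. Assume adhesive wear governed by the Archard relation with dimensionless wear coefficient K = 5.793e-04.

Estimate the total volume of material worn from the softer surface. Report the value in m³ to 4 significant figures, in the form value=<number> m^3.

The intermediates are shown rounded; each operation holds full float precision, and one last rounding to four significant figures.
Distance covered L = 7249 mm = 7.249 m.
Hardness H = 488.4 MPa = 4.884e+08 Pa.
Expressed in SI base units: W = 540.4 N, H = 4.884e+08 Pa, K = 5.793e-04.
Archard volume V = K·W·L/H = 5.793e-04 · 540.4 · 7.249 / 4.884e+08 = 4.646e-09 m³.

value=4.646e-09 m^3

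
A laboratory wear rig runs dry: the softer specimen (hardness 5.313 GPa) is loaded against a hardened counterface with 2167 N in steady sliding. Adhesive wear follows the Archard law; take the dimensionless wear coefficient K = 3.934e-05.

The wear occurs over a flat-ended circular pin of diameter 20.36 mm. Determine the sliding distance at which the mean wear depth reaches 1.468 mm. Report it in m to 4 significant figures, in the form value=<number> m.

Every step runs at exact precision, and intermediate values are printed rounded; a single final rounding: four significant figures.
Convert: Hardness H = 5.313 GPa = 5.313e+09 Pa.
Convert: Pin diameter d = 20.36 mm = 0.02036 m. Contact area A = π·d²/4 = π·(0.02036 m)²/4 = 3.256e-04 m².
Convert: Depth limit h_lim = 1.468 mm = 0.001468 m.
As SI base values: W = 2167 N, H = 5.313e+09 Pa, K = 3.934e-05.
Volume at the limit: V_lim = h_lim·A = 0.001468 · 3.256e-04 = 4.779e-07 m³.
Life L = V_lim·H/(K·W) = 4.779e-07 · 5.313e+09 / (3.934e-05 · 2167) = 2.979e+04 m.

value=2.979e+04 m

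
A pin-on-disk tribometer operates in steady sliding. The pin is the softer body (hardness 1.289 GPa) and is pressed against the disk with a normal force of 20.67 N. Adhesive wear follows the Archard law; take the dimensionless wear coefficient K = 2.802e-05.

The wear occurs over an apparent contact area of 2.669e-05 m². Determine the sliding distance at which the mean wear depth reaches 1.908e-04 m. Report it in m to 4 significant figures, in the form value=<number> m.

value=1.133e+04 m

All arithmetic maintains full float precision; intermediate values appear rounded — one final rounding: 4 significant digits.
Hardness H = 1.289 GPa = 1.289e+09 Pa.
Expressed in SI base units: W = 20.67 N, H = 1.289e+09 Pa, K = 2.802e-05.
Limit volume V_lim = h_lim·A = 1.908e-04 · 2.669e-05 = 5.092e-09 m³.
Thus life L = V_lim·H/(K·W) = 5.092e-09 · 1.289e+09 / (2.802e-05 · 20.67) = 1.133e+04 m.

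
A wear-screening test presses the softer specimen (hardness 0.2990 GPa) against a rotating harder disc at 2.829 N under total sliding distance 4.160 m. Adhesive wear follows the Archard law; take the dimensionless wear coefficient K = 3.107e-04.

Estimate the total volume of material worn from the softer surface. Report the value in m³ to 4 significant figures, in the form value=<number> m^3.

Every step runs at full precision, and quoted intermediates are rounded — rounded once at the end, at 4 significant figures.
Convert: Hardness H = 0.2990 GPa = 2.990e+08 Pa.
Restated in SI base units: W = 2.829 N, H = 2.990e+08 Pa, K = 3.107e-04.
Archard relation: V = K·W·L/H = 3.107e-04 · 2.829 · 4.160 / 2.990e+08 = 1.223e-11 m³.

value=1.223e-11 m^3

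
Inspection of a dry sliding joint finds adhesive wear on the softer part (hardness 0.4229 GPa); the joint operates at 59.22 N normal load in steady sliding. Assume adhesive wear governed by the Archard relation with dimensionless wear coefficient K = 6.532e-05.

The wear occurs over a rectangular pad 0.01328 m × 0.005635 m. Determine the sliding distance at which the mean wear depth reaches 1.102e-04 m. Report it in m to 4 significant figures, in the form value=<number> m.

value=901.6 m

The intermediates are displayed rounded — each operation maintains exact precision; one last rounding: 4 significant figures.
Convert: Hardness H = 0.4229 GPa = 4.229e+08 Pa.
Convert: Contact area A = 0.01328 m × 0.005635 m = 7.483e-05 m².
SI base units throughout: W = 59.22 N, H = 4.229e+08 Pa, K = 6.532e-05.
Limit volume V_lim = h_lim·A = 1.102e-04 · 7.483e-05 = 8.247e-09 m³.
Sliding life L = V_lim·H/(K·W) = 8.247e-09 · 4.229e+08 / (6.532e-05 · 59.22) = 901.6 m.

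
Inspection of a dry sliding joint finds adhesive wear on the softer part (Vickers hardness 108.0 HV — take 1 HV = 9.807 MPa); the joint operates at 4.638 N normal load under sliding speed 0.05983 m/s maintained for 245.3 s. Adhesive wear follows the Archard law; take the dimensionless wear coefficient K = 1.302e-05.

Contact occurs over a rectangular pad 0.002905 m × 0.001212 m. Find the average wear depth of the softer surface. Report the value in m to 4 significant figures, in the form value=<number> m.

value=2.377e-07 m

Printed values are rounded — all arithmetic runs at full precision. Rounded just once, at 4 significant digits.
Total distance L = v·t = 0.05983 m/s × 245.3 s = 14.68 m.
Hardness H = 108.0 HV × 9.807 MPa/HV = 1059 MPa = 1.059e+09 Pa.
Contact area A = 0.002905 m × 0.001212 m = 3.521e-06 m².
Collected in SI base units: W = 4.638 N, H = 1.059e+09 Pa, K = 1.302e-05.
The Archard volume V = K·W·L/H = 1.302e-05 · 4.638 · 14.68 / 1.059e+09 = 8.368e-13 m³.
Depth of wear h = V/A = 8.368e-13 / 3.521e-06 = 2.377e-07 m.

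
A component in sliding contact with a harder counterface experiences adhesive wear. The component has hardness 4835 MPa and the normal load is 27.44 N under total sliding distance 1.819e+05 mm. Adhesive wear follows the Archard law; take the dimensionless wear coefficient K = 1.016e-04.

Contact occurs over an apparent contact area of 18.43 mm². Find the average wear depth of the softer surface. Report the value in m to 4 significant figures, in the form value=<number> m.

value=5.691e-06 m

All arithmetic carries full float precision — the intermediates appear rounded — a lone final rounding: four significant digits.
Total distance L = 1.819e+05 mm = 181.9 m.
Hardness H = 4835 MPa = 4.835e+09 Pa.
Contact area A = 18.43 mm² = 1.843e-05 m².
Working in SI base units: W = 27.44 N, H = 4.835e+09 Pa, K = 1.016e-04.
By Archard's law, V = K·W·L/H = 1.016e-04 · 27.44 · 181.9 / 4.835e+09 = 1.049e-10 m³.
Average depth h = V/A = 1.049e-10 / 1.843e-05 = 5.691e-06 m.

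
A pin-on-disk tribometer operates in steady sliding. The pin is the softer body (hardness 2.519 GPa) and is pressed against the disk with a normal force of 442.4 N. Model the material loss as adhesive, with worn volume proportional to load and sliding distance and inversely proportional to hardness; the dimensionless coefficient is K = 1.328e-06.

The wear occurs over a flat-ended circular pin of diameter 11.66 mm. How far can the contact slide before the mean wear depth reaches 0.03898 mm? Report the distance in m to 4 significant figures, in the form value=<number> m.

value=1.785e+04 m

Intermediate values appear rounded — the computation carries full precision; one final rounding to 4 significant figures.
Hardness H = 2.519 GPa = 2.519e+09 Pa.
Pin diameter d = 11.66 mm = 0.01166 m. Contact area A = π·d²/4 = π·(0.01166 m)²/4 = 1.068e-04 m².
Depth limit h_lim = 0.03898 mm = 3.898e-05 m.
Collected in SI base units: W = 442.4 N, H = 2.519e+09 Pa, K = 1.328e-06.
Limit volume V_lim = h_lim·A = 3.898e-05 · 1.068e-04 = 4.162e-09 m³.
Thus life L = V_lim·H/(K·W) = 4.162e-09 · 2.519e+09 / (1.328e-06 · 442.4) = 1.785e+04 m.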